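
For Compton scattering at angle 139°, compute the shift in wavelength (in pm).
4.2575 pm

Using the Compton scattering formula:
Δλ = λ_C(1 - cos θ)

where λ_C = h/(m_e·c) ≈ 2.4263 pm is the Compton wavelength of an electron.

For θ = 139°:
cos(139°) = -0.7547
1 - cos(139°) = 1.7547

Δλ = 2.4263 × 1.7547
Δλ = 4.2575 pm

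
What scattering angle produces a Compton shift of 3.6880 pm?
121.33°

From the Compton formula Δλ = λ_C(1 - cos θ), we can solve for θ:

cos θ = 1 - Δλ/λ_C

Given:
- Δλ = 3.6880 pm
- λ_C = h/(m_e·c) ≈ 2.42631024 pm

cos θ = 1 - 3.6880/2.42631024
cos θ = 1 - 1.520003
cos θ = -0.520003

θ = arccos(-0.520003)
θ = 121.33°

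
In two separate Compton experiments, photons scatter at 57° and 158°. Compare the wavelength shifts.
158° produces the larger shift by a factor of 4.232

Calculate both shifts using Δλ = λ_C(1 - cos θ):

For θ₁ = 57°:
Δλ₁ = 2.4263 × (1 - cos(57°))
Δλ₁ = 2.4263 × 0.4554
Δλ₁ = 1.1048 pm

For θ₂ = 158°:
Δλ₂ = 2.4263 × (1 - cos(158°))
Δλ₂ = 2.4263 × 1.9272
Δλ₂ = 4.6759 pm

The 158° angle produces the larger shift.
Ratio: 4.6759/1.1048 = 4.232

(Intermediate values are shown rounded; full precision is carried through to the final answer.)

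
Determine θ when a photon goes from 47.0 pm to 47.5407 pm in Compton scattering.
39.00°

First find the wavelength shift:
Δλ = λ' - λ = 47.5407 - 47.0 = 0.5407 pm

Using Δλ = λ_C(1 - cos θ), with λ_C = h/(m_e·c) ≈ 2.42631024 pm:
cos θ = 1 - Δλ/λ_C
cos θ = 1 - 0.5407/2.42631024
cos θ = 0.777151

θ = arccos(0.777151)
θ = 39.00°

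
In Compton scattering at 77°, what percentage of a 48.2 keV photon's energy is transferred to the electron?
0.0681 (or 6.81%)

Calculate initial and final photon energies:

Initial: E₀ = 48.2 keV → λ₀ = 25.7229 pm
Compton shift: Δλ = 1.8805 pm
Final wavelength: λ' = 27.6034 pm
Final energy: E' = 44.9163 keV

Fractional energy loss:
(E₀ - E')/E₀ = (48.2000 - 44.9163)/48.2000
= 3.2837/48.2000
= 0.0681
= 6.81%

(Intermediate values are shown rounded; full precision is carried through to the final answer.)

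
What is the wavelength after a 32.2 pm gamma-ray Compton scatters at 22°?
32.3767 pm

Using the Compton scattering formula:
λ' = λ + Δλ = λ + λ_C(1 - cos θ)

Given:
- Initial wavelength λ = 32.2 pm
- Scattering angle θ = 22°
- Compton wavelength λ_C ≈ 2.4263 pm

Calculate the shift:
Δλ = 2.4263 × (1 - cos(22°))
Δλ = 2.4263 × 0.0728
Δλ = 0.1767 pm

Final wavelength:
λ' = 32.2 + 0.1767 = 32.3767 pm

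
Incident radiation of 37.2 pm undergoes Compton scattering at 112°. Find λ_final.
40.5352 pm

Using the Compton scattering formula:
λ' = λ + Δλ = λ + λ_C(1 - cos θ)

Given:
- Initial wavelength λ = 37.2 pm
- Scattering angle θ = 112°
- Compton wavelength λ_C ≈ 2.4263 pm

Calculate the shift:
Δλ = 2.4263 × (1 - cos(112°))
Δλ = 2.4263 × 1.3746
Δλ = 3.3352 pm

Final wavelength:
λ' = 37.2 + 3.3352 = 40.5352 pm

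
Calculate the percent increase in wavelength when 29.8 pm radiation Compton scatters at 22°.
0.5929%

Calculate the Compton shift:
Δλ = λ_C(1 - cos(22°))
Δλ = 2.4263 × (1 - cos(22°))
Δλ = 2.4263 × 0.0728
Δλ = 0.1767 pm

Percentage change:
(Δλ/λ₀) × 100 = (0.1767/29.8) × 100
= 0.5929%

(Intermediate values are shown rounded; full precision is carried through to the final answer.)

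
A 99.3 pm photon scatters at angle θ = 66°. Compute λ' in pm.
100.7394 pm

Using the Compton scattering formula:
λ' = λ + Δλ = λ + λ_C(1 - cos θ)

Given:
- Initial wavelength λ = 99.3 pm
- Scattering angle θ = 66°
- Compton wavelength λ_C ≈ 2.4263 pm

Calculate the shift:
Δλ = 2.4263 × (1 - cos(66°))
Δλ = 2.4263 × 0.5933
Δλ = 1.4394 pm

Final wavelength:
λ' = 99.3 + 1.4394 = 100.7394 pm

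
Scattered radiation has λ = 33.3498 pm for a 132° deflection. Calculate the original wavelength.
29.3000 pm

From λ' = λ + Δλ, we have λ = λ' - Δλ

First calculate the Compton shift:
Δλ = λ_C(1 - cos θ)
Δλ = 2.4263 × (1 - cos(132°))
Δλ = 2.4263 × 1.6691
Δλ = 4.0498 pm

Initial wavelength:
λ = λ' - Δλ
λ = 33.3498 - 4.0498
λ = 29.3000 pm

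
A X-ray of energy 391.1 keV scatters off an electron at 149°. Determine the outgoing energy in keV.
161.5176 keV

First convert energy to wavelength:
λ = hc/E, with hc ≈ 1239.842 keV·pm (i.e. 1239.842 eV·nm)

For E = 391.1 keV = 391100 eV:
λ = 1239.842 keV·pm / 391.1 keV
λ = 3.1701 pm

Calculate the Compton shift:
Δλ = λ_C(1 - cos(149°)) = 2.4263 × 1.8572
Δλ = 4.5061 pm

Final wavelength:
λ' = 3.1701 + 4.5061 = 7.6762 pm

Final energy:
E' = hc/λ' = 1239.842 / 7.6762 = 161.5176 keV

(Intermediate values are shown rounded; full precision is carried through to the final answer.)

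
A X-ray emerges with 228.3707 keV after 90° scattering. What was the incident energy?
412.8999 keV

Convert final energy to wavelength (hc ≈ 1239.842 keV·pm):
λ' = hc/E' = 1239.842 / 228.3707 = 5.4291 pm

Calculate the Compton shift:
Δλ = λ_C(1 - cos(90°))
Δλ = 2.4263 × (1 - cos(90°))
Δλ = 2.4263 pm

Initial wavelength:
λ = λ' - Δλ = 5.4291 - 2.4263 = 3.0028 pm

Initial energy:
E = hc/λ = 1239.842 / 3.0028 = 412.8999 keV

(Intermediate values are shown rounded; full precision is carried through to the final answer.)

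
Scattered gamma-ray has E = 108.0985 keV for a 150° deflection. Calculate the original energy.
178.6001 keV

Convert final energy to wavelength (hc ≈ 1239.842 keV·pm):
λ' = hc/E' = 1239.842 / 108.0985 = 11.4696 pm

Calculate the Compton shift:
Δλ = λ_C(1 - cos(150°))
Δλ = 2.4263 × (1 - cos(150°))
Δλ = 4.5276 pm

Initial wavelength:
λ = λ' - Δλ = 11.4696 - 4.5276 = 6.9420 pm

Initial energy:
E = hc/λ = 1239.842 / 6.9420 = 178.6001 keV

(Intermediate values are shown rounded; full precision is carried through to the final answer.)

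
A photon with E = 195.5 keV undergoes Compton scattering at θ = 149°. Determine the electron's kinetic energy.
81.2074 keV

By energy conservation: K_e = E_initial - E_final

First find the scattered photon energy:
Initial wavelength: λ = hc/E = 6.3419 pm
Compton shift: Δλ = λ_C(1 - cos(149°)) = 4.5061 pm
Final wavelength: λ' = 6.3419 + 4.5061 = 10.8480 pm
Final photon energy: E' = hc/λ' = 114.2926 keV

Electron kinetic energy:
K_e = E - E' = 195.5000 - 114.2926 = 81.2074 keV

(Intermediate values are shown rounded; full precision is carried through to the final answer.)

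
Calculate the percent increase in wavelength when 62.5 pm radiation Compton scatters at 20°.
0.2341%

Calculate the Compton shift:
Δλ = λ_C(1 - cos(20°))
Δλ = 2.4263 × (1 - cos(20°))
Δλ = 2.4263 × 0.0603
Δλ = 0.1463 pm

Percentage change:
(Δλ/λ₀) × 100 = (0.1463/62.5) × 100
= 0.2341%

(Intermediate values are shown rounded; full precision is carried through to the final answer.)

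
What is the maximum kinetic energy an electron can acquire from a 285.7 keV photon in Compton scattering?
150.8215 keV

Maximum energy transfer occurs at θ = 180° (backscattering).

Initial photon: E₀ = 285.7 keV → λ₀ = 4.3397 pm

Maximum Compton shift (at 180°):
Δλ_max = 2λ_C = 2 × 2.4263 = 4.8526 pm

Final wavelength:
λ' = 4.3397 + 4.8526 = 9.1923 pm

Minimum photon energy (maximum energy to electron):
E'_min = hc/λ' = 134.8785 keV

Maximum electron kinetic energy:
K_max = E₀ - E'_min = 285.7000 - 134.8785 = 150.8215 keV

(Intermediate values are shown rounded; full precision is carried through to the final answer.)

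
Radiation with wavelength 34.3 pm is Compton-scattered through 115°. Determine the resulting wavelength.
37.7517 pm

Using the Compton scattering formula:
λ' = λ + Δλ = λ + λ_C(1 - cos θ)

Given:
- Initial wavelength λ = 34.3 pm
- Scattering angle θ = 115°
- Compton wavelength λ_C ≈ 2.4263 pm

Calculate the shift:
Δλ = 2.4263 × (1 - cos(115°))
Δλ = 2.4263 × 1.4226
Δλ = 3.4517 pm

Final wavelength:
λ' = 34.3 + 3.4517 = 37.7517 pm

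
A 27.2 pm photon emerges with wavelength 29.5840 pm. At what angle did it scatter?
89.00°

First find the wavelength shift:
Δλ = λ' - λ = 29.5840 - 27.2 = 2.3840 pm

Using Δλ = λ_C(1 - cos θ), with λ_C = h/(m_e·c) ≈ 2.42631024 pm:
cos θ = 1 - Δλ/λ_C
cos θ = 1 - 2.3840/2.42631024
cos θ = 0.017438

θ = arccos(0.017438)
θ = 89.00°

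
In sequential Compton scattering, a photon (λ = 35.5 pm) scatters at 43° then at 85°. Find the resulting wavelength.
38.3667 pm

Apply Compton shift twice:

First scattering at θ₁ = 43°:
Δλ₁ = λ_C(1 - cos(43°))
Δλ₁ = 2.4263 × 0.2686
Δλ₁ = 0.6518 pm

After first scattering:
λ₁ = 35.5 + 0.6518 = 36.1518 pm

Second scattering at θ₂ = 85°:
Δλ₂ = λ_C(1 - cos(85°))
Δλ₂ = 2.4263 × 0.9128
Δλ₂ = 2.2148 pm

Final wavelength:
λ₂ = 36.1518 + 2.2148 = 38.3667 pm

Total shift: Δλ_total = 0.6518 + 2.2148 = 2.8667 pm

(Intermediate values are shown rounded; full precision is carried through to the final answer.)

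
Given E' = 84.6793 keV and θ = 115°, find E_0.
110.8000 keV

Convert final energy to wavelength (hc ≈ 1239.842 keV·pm):
λ' = hc/E' = 1239.842 / 84.6793 = 14.6416 pm

Calculate the Compton shift:
Δλ = λ_C(1 - cos(115°))
Δλ = 2.4263 × (1 - cos(115°))
Δλ = 3.4517 pm

Initial wavelength:
λ = λ' - Δλ = 14.6416 - 3.4517 = 11.1899 pm

Initial energy:
E = hc/λ = 1239.842 / 11.1899 = 110.8000 keV

(Intermediate values are shown rounded; full precision is carried through to the final answer.)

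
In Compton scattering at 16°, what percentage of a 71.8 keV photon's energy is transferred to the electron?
0.0054 (or 0.54%)

Calculate initial and final photon energies:

Initial: E₀ = 71.8 keV → λ₀ = 17.2680 pm
Compton shift: Δλ = 0.0940 pm
Final wavelength: λ' = 17.3620 pm
Final energy: E' = 71.4113 keV

Fractional energy loss:
(E₀ - E')/E₀ = (71.8000 - 71.4113)/71.8000
= 0.3887/71.8000
= 0.0054
= 0.54%

(Intermediate values are shown rounded; full precision is carried through to the final answer.)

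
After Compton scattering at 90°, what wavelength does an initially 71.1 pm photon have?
73.5263 pm

Using the Compton formula: λ' = λ + λ_C(1 − cos θ)

For θ = 90°, cos θ = 0 (exact) = 0.0000, so:
1 − cos 90° = 1 − (0) = 1.0000

Δλ = λ_C × 1.0000 = 2.4263 × 1.0000 = 2.4263 pm

λ' = 71.1 + 2.4263 = 73.5263 pm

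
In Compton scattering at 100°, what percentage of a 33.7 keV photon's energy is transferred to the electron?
0.0718 (or 7.18%)

Calculate initial and final photon energies:

Initial: E₀ = 33.7 keV → λ₀ = 36.7906 pm
Compton shift: Δλ = 2.8476 pm
Final wavelength: λ' = 39.6382 pm
Final energy: E' = 31.2790 keV

Fractional energy loss:
(E₀ - E')/E₀ = (33.7000 - 31.2790)/33.7000
= 2.4210/33.7000
= 0.0718
= 7.18%

(Intermediate values are shown rounded; full precision is carried through to the final answer.)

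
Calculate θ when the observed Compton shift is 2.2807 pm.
86.56°

From the Compton formula Δλ = λ_C(1 - cos θ), we can solve for θ:

cos θ = 1 - Δλ/λ_C

Given:
- Δλ = 2.2807 pm
- λ_C = h/(m_e·c) ≈ 2.42631024 pm

cos θ = 1 - 2.2807/2.42631024
cos θ = 1 - 0.939987
cos θ = 0.060013

θ = arccos(0.060013)
θ = 86.56°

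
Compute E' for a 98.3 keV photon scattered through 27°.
96.2813 keV

First convert energy to wavelength:
λ = hc/E, with hc ≈ 1239.842 keV·pm (i.e. 1239.842 eV·nm)

For E = 98.3 keV = 98300 eV:
λ = 1239.842 keV·pm / 98.3 keV
λ = 12.6128 pm

Calculate the Compton shift:
Δλ = λ_C(1 - cos(27°)) = 2.4263 × 0.1090
Δλ = 0.2645 pm

Final wavelength:
λ' = 12.6128 + 0.2645 = 12.8773 pm

Final energy:
E' = hc/λ' = 1239.842 / 12.8773 = 96.2813 keV

(Intermediate values are shown rounded; full precision is carried through to the final answer.)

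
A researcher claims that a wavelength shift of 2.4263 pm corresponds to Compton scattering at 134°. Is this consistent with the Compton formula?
No, inconsistent

Calculate the expected shift for θ = 134°:

Δλ_expected = λ_C(1 - cos(134°))
Δλ_expected = 2.4263 × (1 - cos(134°))
Δλ_expected = 2.4263 × 1.6947
Δλ_expected = 4.1118 pm

Given shift: 2.4263 pm
Expected shift: 4.1118 pm
Difference: 1.6855 pm

The values do not match. The given shift corresponds to θ ≈ 90.0°, not 134°.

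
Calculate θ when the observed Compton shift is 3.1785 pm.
108.06°

From the Compton formula Δλ = λ_C(1 - cos θ), we can solve for θ:

cos θ = 1 - Δλ/λ_C

Given:
- Δλ = 3.1785 pm
- λ_C = h/(m_e·c) ≈ 2.42631024 pm

cos θ = 1 - 3.1785/2.42631024
cos θ = 1 - 1.310014
cos θ = -0.310014

θ = arccos(-0.310014)
θ = 108.06°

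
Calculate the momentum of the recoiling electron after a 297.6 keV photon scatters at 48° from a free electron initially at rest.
1.2122e-22 kg·m/s

The electron is initially at rest, so by conservation of momentum:
p⃗_e = p⃗₀ − p⃗'  (incident photon momentum minus scattered photon momentum)

Photon momentum magnitudes (p = h/λ = E/c):
λ₀ = hc/E₀ = 4.1661 pm → p₀ = h/λ₀ = 1.5905e-22 kg·m/s
Δλ = λ_C(1 − cos 48°) = 0.8028 pm
λ' = 4.9689 pm → p' = h/λ' = 1.3335e-22 kg·m/s

The scattered photon makes angle θ = 48° with the incident direction, so by the law of cosines:
|p⃗_e|² = p₀² + p'² − 2p₀p'cos θ
|p⃗_e|² = (1.5905e-22)² + (1.3335e-22)² − 2·1.5905e-22·1.3335e-22·cos(48°)
|p⃗_e| = 1.2122e-22 kg·m/s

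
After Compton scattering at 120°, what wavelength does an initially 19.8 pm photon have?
23.4395 pm

Using the Compton formula: λ' = λ + λ_C(1 − cos θ)

For θ = 120°, cos θ = -1/2 (exact) = -0.5000, so:
1 − cos 120° = 1 − (-1/2) = 1.5000

Δλ = λ_C × 1.5000 = 2.4263 × 1.5000 = 3.6395 pm

λ' = 19.8 + 3.6395 = 23.4395 pm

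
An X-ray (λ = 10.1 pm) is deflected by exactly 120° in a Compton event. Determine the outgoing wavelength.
13.7395 pm

Using the Compton formula: λ' = λ + λ_C(1 − cos θ)

For θ = 120°, cos θ = -1/2 (exact) = -0.5000, so:
1 − cos 120° = 1 − (-1/2) = 1.5000

Δλ = λ_C × 1.5000 = 2.4263 × 1.5000 = 3.6395 pm

λ' = 10.1 + 3.6395 = 13.7395 pm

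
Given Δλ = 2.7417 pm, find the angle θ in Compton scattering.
97.47°

From the Compton formula Δλ = λ_C(1 - cos θ), we can solve for θ:

cos θ = 1 - Δλ/λ_C

Given:
- Δλ = 2.7417 pm
- λ_C = h/(m_e·c) ≈ 2.42631024 pm

cos θ = 1 - 2.7417/2.42631024
cos θ = 1 - 1.129987
cos θ = -0.129987

θ = arccos(-0.129987)
θ = 97.47°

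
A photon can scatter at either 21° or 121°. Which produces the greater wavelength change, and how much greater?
121° produces the larger shift by a factor of 22.810

Calculate both shifts using Δλ = λ_C(1 - cos θ):

For θ₁ = 21°:
Δλ₁ = 2.4263 × (1 - cos(21°))
Δλ₁ = 2.4263 × 0.0664
Δλ₁ = 0.1612 pm

For θ₂ = 121°:
Δλ₂ = 2.4263 × (1 - cos(121°))
Δλ₂ = 2.4263 × 1.5150
Δλ₂ = 3.6760 pm

The 121° angle produces the larger shift.
Ratio: 3.6760/0.1612 = 22.810

(Intermediate values are shown rounded; full precision is carried through to the final answer.)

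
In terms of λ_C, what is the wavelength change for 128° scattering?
1.6157 λ_C

The Compton shift formula is:
Δλ = λ_C(1 - cos θ)

Dividing both sides by λ_C:
Δλ/λ_C = 1 - cos θ

For θ = 128°:
Δλ/λ_C = 1 - cos(128°)
Δλ/λ_C = 1 - -0.6157
Δλ/λ_C = 1.6157

This means the shift is 1.6157 × λ_C = 3.9201 pm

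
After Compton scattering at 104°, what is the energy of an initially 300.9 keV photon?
173.7999 keV

First convert energy to wavelength:
λ = hc/E, with hc ≈ 1239.842 keV·pm (i.e. 1239.842 eV·nm)

For E = 300.9 keV = 300900 eV:
λ = 1239.842 keV·pm / 300.9 keV
λ = 4.1204 pm

Calculate the Compton shift:
Δλ = λ_C(1 - cos(104°)) = 2.4263 × 1.2419
Δλ = 3.0133 pm

Final wavelength:
λ' = 4.1204 + 3.0133 = 7.1337 pm

Final energy:
E' = hc/λ' = 1239.842 / 7.1337 = 173.7999 keV

(Intermediate values are shown rounded; full precision is carried through to the final answer.)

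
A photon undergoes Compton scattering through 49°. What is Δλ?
0.8345 pm

Using the Compton scattering formula:
Δλ = λ_C(1 - cos θ)

where λ_C = h/(m_e·c) ≈ 2.4263 pm is the Compton wavelength of an electron.

For θ = 49°:
cos(49°) = 0.6561
1 - cos(49°) = 0.3439

Δλ = 2.4263 × 0.3439
Δλ = 0.8345 pm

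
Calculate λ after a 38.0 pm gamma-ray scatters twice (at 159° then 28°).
42.9755 pm

Apply Compton shift twice:

First scattering at θ₁ = 159°:
Δλ₁ = λ_C(1 - cos(159°))
Δλ₁ = 2.4263 × 1.9336
Δλ₁ = 4.6915 pm

After first scattering:
λ₁ = 38.0 + 4.6915 = 42.6915 pm

Second scattering at θ₂ = 28°:
Δλ₂ = λ_C(1 - cos(28°))
Δλ₂ = 2.4263 × 0.1171
Δλ₂ = 0.2840 pm

Final wavelength:
λ₂ = 42.6915 + 0.2840 = 42.9755 pm

Total shift: Δλ_total = 4.6915 + 0.2840 = 4.9755 pm

(Intermediate values are shown rounded; full precision is carried through to the final answer.)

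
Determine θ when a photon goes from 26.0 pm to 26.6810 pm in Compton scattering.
44.00°

First find the wavelength shift:
Δλ = λ' - λ = 26.6810 - 26.0 = 0.6810 pm

Using Δλ = λ_C(1 - cos θ), with λ_C = h/(m_e·c) ≈ 2.42631024 pm:
cos θ = 1 - Δλ/λ_C
cos θ = 1 - 0.6810/2.42631024
cos θ = 0.719327

θ = arccos(0.719327)
θ = 44.00°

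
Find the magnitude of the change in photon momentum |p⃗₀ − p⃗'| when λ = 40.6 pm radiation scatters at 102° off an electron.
2.4522e-23 kg·m/s

Photon momentum magnitude is p = h/λ.

Initial momentum:
p₀ = h/λ = 6.6261e-34/4.0600e-11 = 1.6320e-23 kg·m/s

After scattering:
λ' = λ + Δλ = 40.6 + 2.9308 = 43.5308 pm
p' = h/λ' = 6.6261e-34/4.3531e-11 = 1.5222e-23 kg·m/s

Momentum is a vector; the scattered photon's direction makes angle θ = 102° with the incident direction. The magnitude of the vector change Δp⃗ = p⃗₀ − p⃗' is found from the law of cosines:
|Δp⃗|² = p₀² + p'² − 2p₀p'cos θ
|Δp⃗|² = (1.6320e-23)² + (1.5222e-23)² − 2·1.6320e-23·1.5222e-23·cos(102°)
|Δp⃗| = 2.4522e-23 kg·m/s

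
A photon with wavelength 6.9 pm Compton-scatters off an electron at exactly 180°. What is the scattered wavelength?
11.7526 pm

Using the Compton formula: λ' = λ + λ_C(1 − cos θ)

For θ = 180°, cos θ = -1 (exact) = -1.0000, so:
1 − cos 180° = 1 − (-1) = 2.0000

Δλ = λ_C × 2.0000 = 2.4263 × 2.0000 = 4.8526 pm

λ' = 6.9 + 4.8526 = 11.7526 pm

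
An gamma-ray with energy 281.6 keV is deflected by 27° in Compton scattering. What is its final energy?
265.6444 keV

First convert energy to wavelength:
λ = hc/E, with hc ≈ 1239.842 keV·pm (i.e. 1239.842 eV·nm)

For E = 281.6 keV = 281600 eV:
λ = 1239.842 keV·pm / 281.6 keV
λ = 4.4028 pm

Calculate the Compton shift:
Δλ = λ_C(1 - cos(27°)) = 2.4263 × 0.1090
Δλ = 0.2645 pm

Final wavelength:
λ' = 4.4028 + 0.2645 = 4.6673 pm

Final energy:
E' = hc/λ' = 1239.842 / 4.6673 = 265.6444 keV

(Intermediate values are shown rounded; full precision is carried through to the final answer.)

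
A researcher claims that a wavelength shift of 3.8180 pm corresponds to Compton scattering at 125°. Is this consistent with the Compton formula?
Yes, consistent

Calculate the expected shift for θ = 125°:

Δλ_expected = λ_C(1 - cos(125°))
Δλ_expected = 2.4263 × (1 - cos(125°))
Δλ_expected = 2.4263 × 1.5736
Δλ_expected = 3.8180 pm

Given shift: 3.8180 pm
Expected shift: 3.8180 pm
Difference: 0.0000 pm

The values match. This is consistent with Compton scattering at the stated angle.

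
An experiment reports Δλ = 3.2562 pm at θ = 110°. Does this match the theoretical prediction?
Yes, consistent

Calculate the expected shift for θ = 110°:

Δλ_expected = λ_C(1 - cos(110°))
Δλ_expected = 2.4263 × (1 - cos(110°))
Δλ_expected = 2.4263 × 1.3420
Δλ_expected = 3.2562 pm

Given shift: 3.2562 pm
Expected shift: 3.2562 pm
Difference: 0.0000 pm

The values match. This is consistent with Compton scattering at the stated angle.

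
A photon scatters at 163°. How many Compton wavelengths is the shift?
1.9563 λ_C

The Compton shift formula is:
Δλ = λ_C(1 - cos θ)

Dividing both sides by λ_C:
Δλ/λ_C = 1 - cos θ

For θ = 163°:
Δλ/λ_C = 1 - cos(163°)
Δλ/λ_C = 1 - -0.9563
Δλ/λ_C = 1.9563

This means the shift is 1.9563 × λ_C = 4.7466 pm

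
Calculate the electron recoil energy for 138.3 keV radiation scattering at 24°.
3.1620 keV

By energy conservation: K_e = E_initial - E_final

First find the scattered photon energy:
Initial wavelength: λ = hc/E = 8.9649 pm
Compton shift: Δλ = λ_C(1 - cos(24°)) = 0.2098 pm
Final wavelength: λ' = 8.9649 + 0.2098 = 9.1746 pm
Final photon energy: E' = hc/λ' = 135.1380 keV

Electron kinetic energy:
K_e = E - E' = 138.3000 - 135.1380 = 3.1620 keV

(Intermediate values are shown rounded; full precision is carried through to the final answer.)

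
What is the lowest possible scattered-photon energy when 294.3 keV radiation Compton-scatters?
136.7653 keV (at θ = 180°)

The scattered photon has minimum energy when its wavelength is maximum, i.e., when the Compton shift Δλ = λ_C(1 − cos θ) is maximum. This occurs at θ = 180° (backscattering), giving Δλ_max = 2λ_C = 4.8526 pm.

Initial wavelength: λ₀ = hc/E₀ = 4.2129 pm
Maximum final wavelength: λ'_max = λ₀ + 2λ_C = 4.2129 + 4.8526 = 9.0655 pm
Minimum final energy: E'_min = hc/λ'_max = 136.7653 keV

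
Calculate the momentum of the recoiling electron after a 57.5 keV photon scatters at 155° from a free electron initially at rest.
5.4716e-23 kg·m/s

The electron is initially at rest, so by conservation of momentum:
p⃗_e = p⃗₀ − p⃗'  (incident photon momentum minus scattered photon momentum)

Photon momentum magnitudes (p = h/λ = E/c):
λ₀ = hc/E₀ = 21.5625 pm → p₀ = h/λ₀ = 3.0730e-23 kg·m/s
Δλ = λ_C(1 − cos 155°) = 4.6253 pm
λ' = 26.1878 pm → p' = h/λ' = 2.5302e-23 kg·m/s

The scattered photon makes angle θ = 155° with the incident direction, so by the law of cosines:
|p⃗_e|² = p₀² + p'² − 2p₀p'cos θ
|p⃗_e|² = (3.0730e-23)² + (2.5302e-23)² − 2·3.0730e-23·2.5302e-23·cos(155°)
|p⃗_e| = 5.4716e-23 kg·m/s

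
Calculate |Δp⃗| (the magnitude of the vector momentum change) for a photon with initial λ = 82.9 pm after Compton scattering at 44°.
5.9643e-24 kg·m/s

Photon momentum magnitude is p = h/λ.

Initial momentum:
p₀ = h/λ = 6.6261e-34/8.2900e-11 = 7.9928e-24 kg·m/s

After scattering:
λ' = λ + Δλ = 82.9 + 0.6810 = 83.5810 pm
p' = h/λ' = 6.6261e-34/8.3581e-11 = 7.9277e-24 kg·m/s

Momentum is a vector; the scattered photon's direction makes angle θ = 44° with the incident direction. The magnitude of the vector change Δp⃗ = p⃗₀ − p⃗' is found from the law of cosines:
|Δp⃗|² = p₀² + p'² − 2p₀p'cos θ
|Δp⃗|² = (7.9928e-24)² + (7.9277e-24)² − 2·7.9928e-24·7.9277e-24·cos(44°)
|Δp⃗| = 5.9643e-24 kg·m/s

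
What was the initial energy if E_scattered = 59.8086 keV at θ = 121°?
72.7001 keV

Convert final energy to wavelength (hc ≈ 1239.842 keV·pm):
λ' = hc/E' = 1239.842 / 59.8086 = 20.7302 pm

Calculate the Compton shift:
Δλ = λ_C(1 - cos(121°))
Δλ = 2.4263 × (1 - cos(121°))
Δλ = 3.6760 pm

Initial wavelength:
λ = λ' - Δλ = 20.7302 - 3.6760 = 17.0542 pm

Initial energy:
E = hc/λ = 1239.842 / 17.0542 = 72.7001 keV

(Intermediate values are shown rounded; full precision is carried through to the final answer.)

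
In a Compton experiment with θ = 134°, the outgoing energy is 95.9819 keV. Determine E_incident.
140.8001 keV

Convert final energy to wavelength (hc ≈ 1239.842 keV·pm):
λ' = hc/E' = 1239.842 / 95.9819 = 12.9175 pm

Calculate the Compton shift:
Δλ = λ_C(1 - cos(134°))
Δλ = 2.4263 × (1 - cos(134°))
Δλ = 4.1118 pm

Initial wavelength:
λ = λ' - Δλ = 12.9175 - 4.1118 = 8.8057 pm

Initial energy:
E = hc/λ = 1239.842 / 8.8057 = 140.8001 keV

(Intermediate values are shown rounded; full precision is carried through to the final answer.)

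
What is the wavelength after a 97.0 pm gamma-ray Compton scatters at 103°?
99.9721 pm

Using the Compton scattering formula:
λ' = λ + Δλ = λ + λ_C(1 - cos θ)

Given:
- Initial wavelength λ = 97.0 pm
- Scattering angle θ = 103°
- Compton wavelength λ_C ≈ 2.4263 pm

Calculate the shift:
Δλ = 2.4263 × (1 - cos(103°))
Δλ = 2.4263 × 1.2250
Δλ = 2.9721 pm

Final wavelength:
λ' = 97.0 + 2.9721 = 99.9721 pm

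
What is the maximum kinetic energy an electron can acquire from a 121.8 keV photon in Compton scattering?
39.3195 keV

Maximum energy transfer occurs at θ = 180° (backscattering).

Initial photon: E₀ = 121.8 keV → λ₀ = 10.1793 pm

Maximum Compton shift (at 180°):
Δλ_max = 2λ_C = 2 × 2.4263 = 4.8526 pm

Final wavelength:
λ' = 10.1793 + 4.8526 = 15.0319 pm

Minimum photon energy (maximum energy to electron):
E'_min = hc/λ' = 82.4805 keV

Maximum electron kinetic energy:
K_max = E₀ - E'_min = 121.8000 - 82.4805 = 39.3195 keV

(Intermediate values are shown rounded; full precision is carried through to the final answer.)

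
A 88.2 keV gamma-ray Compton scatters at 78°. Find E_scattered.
77.5919 keV

First convert energy to wavelength:
λ = hc/E, with hc ≈ 1239.842 keV·pm (i.e. 1239.842 eV·nm)

For E = 88.2 keV = 88200 eV:
λ = 1239.842 keV·pm / 88.2 keV
λ = 14.0572 pm

Calculate the Compton shift:
Δλ = λ_C(1 - cos(78°)) = 2.4263 × 0.7921
Δλ = 1.9219 pm

Final wavelength:
λ' = 14.0572 + 1.9219 = 15.9790 pm

Final energy:
E' = hc/λ' = 1239.842 / 15.9790 = 77.5919 keV

(Intermediate values are shown rounded; full precision is carried through to the final answer.)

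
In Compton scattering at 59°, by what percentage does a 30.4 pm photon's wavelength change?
3.8706%

Calculate the Compton shift:
Δλ = λ_C(1 - cos(59°))
Δλ = 2.4263 × (1 - cos(59°))
Δλ = 2.4263 × 0.4850
Δλ = 1.1767 pm

Percentage change:
(Δλ/λ₀) × 100 = (1.1767/30.4) × 100
= 3.8706%

(Intermediate values are shown rounded; full precision is carried through to the final answer.)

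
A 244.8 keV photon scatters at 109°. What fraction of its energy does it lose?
0.3884 (or 38.84%)

Calculate initial and final photon energies:

Initial: E₀ = 244.8 keV → λ₀ = 5.0647 pm
Compton shift: Δλ = 3.2162 pm
Final wavelength: λ' = 8.2810 pm
Final energy: E' = 149.7221 keV

Fractional energy loss:
(E₀ - E')/E₀ = (244.8000 - 149.7221)/244.8000
= 95.0779/244.8000
= 0.3884
= 38.84%

(Intermediate values are shown rounded; full precision is carried through to the final answer.)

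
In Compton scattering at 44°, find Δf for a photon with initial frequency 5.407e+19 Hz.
5.914e+18 Hz (decrease)

Convert frequency to wavelength (c = 299792458 m/s):
λ₀ = c/f₀ = 299792458/5.407e+19 = 5.5445248e-12 m = 5.5445 pm

Calculate Compton shift:
Δλ = λ_C(1 - cos(44°)) = 0.6810 pm

Final wavelength:
λ' = λ₀ + Δλ = 5.5445 + 0.6810 = 6.2255 pm

Final frequency:
f' = c/λ' = 299792458/6.2254936e-12 = 4.8155613e+19 Hz

Frequency shift (decrease):
Δf = f₀ - f' = 5.407e+19 - 4.8155613e+19 = 5.914e+18 Hz

(Intermediate values are shown rounded; full precision is carried through to the final answer.)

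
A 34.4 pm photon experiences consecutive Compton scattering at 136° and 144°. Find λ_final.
42.9609 pm

Apply Compton shift twice:

First scattering at θ₁ = 136°:
Δλ₁ = λ_C(1 - cos(136°))
Δλ₁ = 2.4263 × 1.7193
Δλ₁ = 4.1717 pm

After first scattering:
λ₁ = 34.4 + 4.1717 = 38.5717 pm

Second scattering at θ₂ = 144°:
Δλ₂ = λ_C(1 - cos(144°))
Δλ₂ = 2.4263 × 1.8090
Δλ₂ = 4.3892 pm

Final wavelength:
λ₂ = 38.5717 + 4.3892 = 42.9609 pm

Total shift: Δλ_total = 4.1717 + 4.3892 = 8.5609 pm

(Intermediate values are shown rounded; full precision is carried through to the final answer.)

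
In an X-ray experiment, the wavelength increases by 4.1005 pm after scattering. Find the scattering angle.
133.63°

From the Compton formula Δλ = λ_C(1 - cos θ), we can solve for θ:

cos θ = 1 - Δλ/λ_C

Given:
- Δλ = 4.1005 pm
- λ_C = h/(m_e·c) ≈ 2.42631024 pm

cos θ = 1 - 4.1005/2.42631024
cos θ = 1 - 1.690015
cos θ = -0.690015

θ = arccos(-0.690015)
θ = 133.63°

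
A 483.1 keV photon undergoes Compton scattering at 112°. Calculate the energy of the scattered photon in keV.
210.0839 keV

First convert energy to wavelength:
λ = hc/E, with hc ≈ 1239.842 keV·pm (i.e. 1239.842 eV·nm)

For E = 483.1 keV = 483100 eV:
λ = 1239.842 keV·pm / 483.1 keV
λ = 2.5664 pm

Calculate the Compton shift:
Δλ = λ_C(1 - cos(112°)) = 2.4263 × 1.3746
Δλ = 3.3352 pm

Final wavelength:
λ' = 2.5664 + 3.3352 = 5.9017 pm

Final energy:
E' = hc/λ' = 1239.842 / 5.9017 = 210.0839 keV

(Intermediate values are shown rounded; full precision is carried through to the final answer.)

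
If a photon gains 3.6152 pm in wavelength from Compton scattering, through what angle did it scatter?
119.34°

From the Compton formula Δλ = λ_C(1 - cos θ), we can solve for θ:

cos θ = 1 - Δλ/λ_C

Given:
- Δλ = 3.6152 pm
- λ_C = h/(m_e·c) ≈ 2.42631024 pm

cos θ = 1 - 3.6152/2.42631024
cos θ = 1 - 1.489999
cos θ = -0.489999

θ = arccos(-0.489999)
θ = 119.34°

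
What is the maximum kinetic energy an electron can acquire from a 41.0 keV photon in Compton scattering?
5.6695 keV

Maximum energy transfer occurs at θ = 180° (backscattering).

Initial photon: E₀ = 41.0 keV → λ₀ = 30.2400 pm

Maximum Compton shift (at 180°):
Δλ_max = 2λ_C = 2 × 2.4263 = 4.8526 pm

Final wavelength:
λ' = 30.2400 + 4.8526 = 35.0927 pm

Minimum photon energy (maximum energy to electron):
E'_min = hc/λ' = 35.3305 keV

Maximum electron kinetic energy:
K_max = E₀ - E'_min = 41.0000 - 35.3305 = 5.6695 keV

(Intermediate values are shown rounded; full precision is carried through to the final answer.)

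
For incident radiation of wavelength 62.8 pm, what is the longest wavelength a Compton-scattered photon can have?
67.6526 pm (at θ = 180°)

The Compton shift is Δλ = λ_C(1 − cos θ).

Since cos θ ranges from −1 to 1, the factor (1 − cos θ) ranges from 0 to 2; the maximum shift occurs at θ = 180° (backscattering):
Δλ_max = 2λ_C = 2 × 2.4263 pm = 4.8526 pm

Maximum scattered wavelength:
λ'_max = λ₀ + Δλ_max = 62.8 + 4.8526 = 67.6526 pm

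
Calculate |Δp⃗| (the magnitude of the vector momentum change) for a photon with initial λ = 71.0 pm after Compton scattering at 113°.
1.5213e-23 kg·m/s

Photon momentum magnitude is p = h/λ.

Initial momentum:
p₀ = h/λ = 6.6261e-34/7.1000e-11 = 9.3325e-24 kg·m/s

After scattering:
λ' = λ + Δλ = 71.0 + 3.3743 = 74.3743 pm
p' = h/λ' = 6.6261e-34/7.4374e-11 = 8.9091e-24 kg·m/s

Momentum is a vector; the scattered photon's direction makes angle θ = 113° with the incident direction. The magnitude of the vector change Δp⃗ = p⃗₀ − p⃗' is found from the law of cosines:
|Δp⃗|² = p₀² + p'² − 2p₀p'cos θ
|Δp⃗|² = (9.3325e-24)² + (8.9091e-24)² − 2·9.3325e-24·8.9091e-24·cos(113°)
|Δp⃗| = 1.5213e-23 kg·m/s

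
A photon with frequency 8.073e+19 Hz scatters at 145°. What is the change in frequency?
4.384e+19 Hz (decrease)

Convert frequency to wavelength (c = 299792458 m/s):
λ₀ = c/f₀ = 299792458/8.073e+19 = 3.7135199e-12 m = 3.7135 pm

Calculate Compton shift:
Δλ = λ_C(1 - cos(145°)) = 4.4138 pm

Final wavelength:
λ' = λ₀ + Δλ = 3.7135 + 4.4138 = 8.1273 pm

Final frequency:
f' = c/λ' = 299792458/8.1273471e-12 = 3.6886878e+19 Hz

Frequency shift (decrease):
Δf = f₀ - f' = 8.073e+19 - 3.6886878e+19 = 4.384e+19 Hz

(Intermediate values are shown rounded; full precision is carried through to the final answer.)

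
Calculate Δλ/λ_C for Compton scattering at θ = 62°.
0.5305 λ_C

The Compton shift formula is:
Δλ = λ_C(1 - cos θ)

Dividing both sides by λ_C:
Δλ/λ_C = 1 - cos θ

For θ = 62°:
Δλ/λ_C = 1 - cos(62°)
Δλ/λ_C = 1 - 0.4695
Δλ/λ_C = 0.5305

This means the shift is 0.5305 × λ_C = 1.2872 pm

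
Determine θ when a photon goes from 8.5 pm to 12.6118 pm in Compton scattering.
134.00°

First find the wavelength shift:
Δλ = λ' - λ = 12.6118 - 8.5 = 4.1118 pm

Using Δλ = λ_C(1 - cos θ), with λ_C = h/(m_e·c) ≈ 2.42631024 pm:
cos θ = 1 - Δλ/λ_C
cos θ = 1 - 4.1118/2.42631024
cos θ = -0.694672

θ = arccos(-0.694672)
θ = 134.00°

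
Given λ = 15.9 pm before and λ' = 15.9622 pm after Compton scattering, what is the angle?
13.00°

First find the wavelength shift:
Δλ = λ' - λ = 15.9622 - 15.9 = 0.0622 pm

Using Δλ = λ_C(1 - cos θ), with λ_C = h/(m_e·c) ≈ 2.42631024 pm:
cos θ = 1 - Δλ/λ_C
cos θ = 1 - 0.0622/2.42631024
cos θ = 0.974364

θ = arccos(0.974364)
θ = 13.00°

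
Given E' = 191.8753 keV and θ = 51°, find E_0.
222.9000 keV

Convert final energy to wavelength (hc ≈ 1239.842 keV·pm):
λ' = hc/E' = 1239.842 / 191.8753 = 6.4617 pm

Calculate the Compton shift:
Δλ = λ_C(1 - cos(51°))
Δλ = 2.4263 × (1 - cos(51°))
Δλ = 0.8994 pm

Initial wavelength:
λ = λ' - Δλ = 6.4617 - 0.8994 = 5.5623 pm

Initial energy:
E = hc/λ = 1239.842 / 5.5623 = 222.9000 keV

(Intermediate values are shown rounded; full precision is carried through to the final answer.)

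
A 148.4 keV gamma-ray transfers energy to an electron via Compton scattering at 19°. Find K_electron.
2.3114 keV

By energy conservation: K_e = E_initial - E_final

First find the scattered photon energy:
Initial wavelength: λ = hc/E = 8.3547 pm
Compton shift: Δλ = λ_C(1 - cos(19°)) = 0.1322 pm
Final wavelength: λ' = 8.3547 + 0.1322 = 8.4869 pm
Final photon energy: E' = hc/λ' = 146.0886 keV

Electron kinetic energy:
K_e = E - E' = 148.4000 - 146.0886 = 2.3114 keV

(Intermediate values are shown rounded; full precision is carried through to the final answer.)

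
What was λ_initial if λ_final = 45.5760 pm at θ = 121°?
41.9000 pm

From λ' = λ + Δλ, we have λ = λ' - Δλ

First calculate the Compton shift:
Δλ = λ_C(1 - cos θ)
Δλ = 2.4263 × (1 - cos(121°))
Δλ = 2.4263 × 1.5150
Δλ = 3.6760 pm

Initial wavelength:
λ = λ' - Δλ
λ = 45.5760 - 3.6760
λ = 41.9000 pm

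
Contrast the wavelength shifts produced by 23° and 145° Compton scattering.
145° produces the larger shift by a factor of 22.884

Calculate both shifts using Δλ = λ_C(1 - cos θ):

For θ₁ = 23°:
Δλ₁ = 2.4263 × (1 - cos(23°))
Δλ₁ = 2.4263 × 0.0795
Δλ₁ = 0.1929 pm

For θ₂ = 145°:
Δλ₂ = 2.4263 × (1 - cos(145°))
Δλ₂ = 2.4263 × 1.8192
Δλ₂ = 4.4138 pm

The 145° angle produces the larger shift.
Ratio: 4.4138/0.1929 = 22.884

(Intermediate values are shown rounded; full precision is carried through to the final answer.)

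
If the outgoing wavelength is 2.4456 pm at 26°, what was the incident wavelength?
2.2000 pm

From λ' = λ + Δλ, we have λ = λ' - Δλ

First calculate the Compton shift:
Δλ = λ_C(1 - cos θ)
Δλ = 2.4263 × (1 - cos(26°))
Δλ = 2.4263 × 0.1012
Δλ = 0.2456 pm

Initial wavelength:
λ = λ' - Δλ
λ = 2.4456 - 0.2456
λ = 2.2000 pm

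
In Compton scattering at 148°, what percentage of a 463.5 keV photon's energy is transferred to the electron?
0.6263 (or 62.63%)

Calculate initial and final photon energies:

Initial: E₀ = 463.5 keV → λ₀ = 2.6750 pm
Compton shift: Δλ = 4.4839 pm
Final wavelength: λ' = 7.1589 pm
Final energy: E' = 173.1890 keV

Fractional energy loss:
(E₀ - E')/E₀ = (463.5000 - 173.1890)/463.5000
= 290.3110/463.5000
= 0.6263
= 62.63%

(Intermediate values are shown rounded; full precision is carried through to the final answer.)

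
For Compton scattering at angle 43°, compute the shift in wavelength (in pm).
0.6518 pm

Using the Compton scattering formula:
Δλ = λ_C(1 - cos θ)

where λ_C = h/(m_e·c) ≈ 2.4263 pm is the Compton wavelength of an electron.

For θ = 43°:
cos(43°) = 0.7314
1 - cos(43°) = 0.2686

Δλ = 2.4263 × 0.2686
Δλ = 0.6518 pm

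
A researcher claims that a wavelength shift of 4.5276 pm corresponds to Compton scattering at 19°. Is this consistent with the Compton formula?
No, inconsistent

Calculate the expected shift for θ = 19°:

Δλ_expected = λ_C(1 - cos(19°))
Δλ_expected = 2.4263 × (1 - cos(19°))
Δλ_expected = 2.4263 × 0.0545
Δλ_expected = 0.1322 pm

Given shift: 4.5276 pm
Expected shift: 0.1322 pm
Difference: 4.3954 pm

The values do not match. The given shift corresponds to θ ≈ 150.0°, not 19°.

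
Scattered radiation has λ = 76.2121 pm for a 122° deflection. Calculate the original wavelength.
72.5000 pm

From λ' = λ + Δλ, we have λ = λ' - Δλ

First calculate the Compton shift:
Δλ = λ_C(1 - cos θ)
Δλ = 2.4263 × (1 - cos(122°))
Δλ = 2.4263 × 1.5299
Δλ = 3.7121 pm

Initial wavelength:
λ = λ' - Δλ
λ = 76.2121 - 3.7121
λ = 72.5000 pm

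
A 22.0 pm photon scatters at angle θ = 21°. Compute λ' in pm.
22.1612 pm

Using the Compton scattering formula:
λ' = λ + Δλ = λ + λ_C(1 - cos θ)

Given:
- Initial wavelength λ = 22.0 pm
- Scattering angle θ = 21°
- Compton wavelength λ_C ≈ 2.4263 pm

Calculate the shift:
Δλ = 2.4263 × (1 - cos(21°))
Δλ = 2.4263 × 0.0664
Δλ = 0.1612 pm

Final wavelength:
λ' = 22.0 + 0.1612 = 22.1612 pm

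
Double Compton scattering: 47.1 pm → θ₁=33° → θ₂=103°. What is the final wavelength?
50.4635 pm

Apply Compton shift twice:

First scattering at θ₁ = 33°:
Δλ₁ = λ_C(1 - cos(33°))
Δλ₁ = 2.4263 × 0.1613
Δλ₁ = 0.3914 pm

After first scattering:
λ₁ = 47.1 + 0.3914 = 47.4914 pm

Second scattering at θ₂ = 103°:
Δλ₂ = λ_C(1 - cos(103°))
Δλ₂ = 2.4263 × 1.2250
Δλ₂ = 2.9721 pm

Final wavelength:
λ₂ = 47.4914 + 2.9721 = 50.4635 pm

Total shift: Δλ_total = 0.3914 + 2.9721 = 3.3635 pm

(Intermediate values are shown rounded; full precision is carried through to the final answer.)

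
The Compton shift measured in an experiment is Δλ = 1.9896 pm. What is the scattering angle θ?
79.63°

From the Compton formula Δλ = λ_C(1 - cos θ), we can solve for θ:

cos θ = 1 - Δλ/λ_C

Given:
- Δλ = 1.9896 pm
- λ_C = h/(m_e·c) ≈ 2.42631024 pm

cos θ = 1 - 1.9896/2.42631024
cos θ = 1 - 0.820011
cos θ = 0.179989

θ = arccos(0.179989)
θ = 79.63°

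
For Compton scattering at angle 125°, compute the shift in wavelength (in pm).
3.8180 pm

Using the Compton scattering formula:
Δλ = λ_C(1 - cos θ)

where λ_C = h/(m_e·c) ≈ 2.4263 pm is the Compton wavelength of an electron.

For θ = 125°:
cos(125°) = -0.5736
1 - cos(125°) = 1.5736

Δλ = 2.4263 × 1.5736
Δλ = 3.8180 pm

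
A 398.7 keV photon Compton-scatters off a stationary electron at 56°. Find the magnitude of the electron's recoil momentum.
1.8099e-22 kg·m/s

The electron is initially at rest, so by conservation of momentum:
p⃗_e = p⃗₀ − p⃗'  (incident photon momentum minus scattered photon momentum)

Photon momentum magnitudes (p = h/λ = E/c):
λ₀ = hc/E₀ = 3.1097 pm → p₀ = h/λ₀ = 2.1308e-22 kg·m/s
Δλ = λ_C(1 − cos 56°) = 1.0695 pm
λ' = 4.1792 pm → p' = h/λ' = 1.5855e-22 kg·m/s

The scattered photon makes angle θ = 56° with the incident direction, so by the law of cosines:
|p⃗_e|² = p₀² + p'² − 2p₀p'cos θ
|p⃗_e|² = (2.1308e-22)² + (1.5855e-22)² − 2·2.1308e-22·1.5855e-22·cos(56°)
|p⃗_e| = 1.8099e-22 kg·m/s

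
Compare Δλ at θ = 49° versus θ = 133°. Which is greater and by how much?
133° produces the larger shift by a factor of 4.890

Calculate both shifts using Δλ = λ_C(1 - cos θ):

For θ₁ = 49°:
Δλ₁ = 2.4263 × (1 - cos(49°))
Δλ₁ = 2.4263 × 0.3439
Δλ₁ = 0.8345 pm

For θ₂ = 133°:
Δλ₂ = 2.4263 × (1 - cos(133°))
Δλ₂ = 2.4263 × 1.6820
Δλ₂ = 4.0810 pm

The 133° angle produces the larger shift.
Ratio: 4.0810/0.8345 = 4.890

(Intermediate values are shown rounded; full precision is carried through to the final answer.)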